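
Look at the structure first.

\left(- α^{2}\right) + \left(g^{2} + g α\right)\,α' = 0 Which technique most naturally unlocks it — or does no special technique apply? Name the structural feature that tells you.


Technique: the homogeneous substitution — scaling g and α together leaves the slope fixed — it depends only on α/g, so substitute the ratio. With the right rearrangement (exchanging the roles of the variables where needed), this also fits a Bernoulli template; the homogeneous substitution reads the structure directly.


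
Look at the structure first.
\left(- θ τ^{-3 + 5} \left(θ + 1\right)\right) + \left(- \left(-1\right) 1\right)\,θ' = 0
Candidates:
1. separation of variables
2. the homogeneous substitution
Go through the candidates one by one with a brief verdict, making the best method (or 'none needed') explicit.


Method: separation of variables — one side of the product carries the independent variable, the other the unknown — the textbook separation shape. A Bernoulli substitution applies to this equation as given; separation takes the same equation in its displayed form.
- separation of variables — applies; the problem has the shape this method handles.
- the homogeneous substitution — solved for the derivative, the right side changes under joint scaling of the two variables.


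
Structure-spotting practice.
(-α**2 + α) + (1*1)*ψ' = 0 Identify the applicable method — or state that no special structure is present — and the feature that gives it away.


Best approach: no special technique — solved for the derivative, no ψ appears — this is antidifferentiation in α wearing ODE clothing.


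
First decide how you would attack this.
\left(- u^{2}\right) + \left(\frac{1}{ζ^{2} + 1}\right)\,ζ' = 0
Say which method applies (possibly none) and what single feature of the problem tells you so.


Method: separation of variables — one side of the product carries the independent variable, the other the unknown — the textbook separation shape. The equation is exact as it stands too — a potential function exists — though separation reads the split structure directly.


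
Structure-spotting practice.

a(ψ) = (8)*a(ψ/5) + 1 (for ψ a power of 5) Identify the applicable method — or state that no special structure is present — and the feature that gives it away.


Best approach: the master substitution — the index is divided (ψ/5), not shifted — substitute ψ = 5^m to straighten it into a shift recurrence.


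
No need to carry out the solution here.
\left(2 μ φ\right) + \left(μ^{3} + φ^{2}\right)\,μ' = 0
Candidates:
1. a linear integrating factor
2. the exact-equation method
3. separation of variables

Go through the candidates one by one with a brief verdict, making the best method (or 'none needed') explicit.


Technique: the exact-equation method — this form is already the differential of something: the matching mixed partials of 2 μ φ and μ^{3} + φ^{2} prove it.
- a linear integrating factor — a nonlinear term in the unknown puts this outside the integrating-factor template.
- the exact-equation method: applicable, and directly so.
- separation of variables — the two dependences do not factor apart.


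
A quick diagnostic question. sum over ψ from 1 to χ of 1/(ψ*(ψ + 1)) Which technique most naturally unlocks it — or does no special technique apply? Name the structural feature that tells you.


Technique: telescoping — poles of 1/(ψ*(ψ + 1)) differ by an integer, the telltale of a telescoping partial-fraction sum.


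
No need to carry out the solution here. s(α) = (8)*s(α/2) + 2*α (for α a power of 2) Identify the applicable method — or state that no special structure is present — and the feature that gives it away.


Technique: the master substitution — recursion at α/2 is multiplicative in the index; logarithmic reindexing via α = 2^m linearizes it.


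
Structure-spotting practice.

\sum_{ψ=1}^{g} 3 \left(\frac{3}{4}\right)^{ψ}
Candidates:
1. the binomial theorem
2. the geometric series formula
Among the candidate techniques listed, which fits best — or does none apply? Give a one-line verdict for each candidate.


Diagnosis: the geometric series formula — consecutive terms stand in a fixed index-free ratio — the geometric sum formula closes it.
- the binomial theorem — there is no sum-raised-to-a-power identity hiding in these terms.
- the geometric series formula: applies; the problem has the shape this method handles.


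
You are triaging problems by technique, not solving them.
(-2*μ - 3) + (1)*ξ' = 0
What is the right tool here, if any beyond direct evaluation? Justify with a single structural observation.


Verdict: no special technique — solved for the derivative, ξ never appears on the right — this is a direct integration in μ, not a differential-equations problem at heart.


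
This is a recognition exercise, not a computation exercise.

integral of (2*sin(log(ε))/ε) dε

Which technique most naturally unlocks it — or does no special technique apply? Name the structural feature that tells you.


Method: u-substitution — read it as f(log(ε)) times a constant multiple of d(log(ε)): one substitution, u = log(ε), finishes it.


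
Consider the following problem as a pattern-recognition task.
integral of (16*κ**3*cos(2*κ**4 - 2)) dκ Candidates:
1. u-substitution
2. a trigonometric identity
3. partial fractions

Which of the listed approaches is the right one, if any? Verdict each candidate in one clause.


Method: u-substitution — structure check: outer function, inner expression 2*κ**4 - 2, inner derivative as a factor — the classic u = 2*κ**4 - 2 pattern.
- u-substitution: yes — fits the structure here.
- a trigonometric identity — neither the even-power reduction nor the product-to-sum identity applies to this structure.
- partial fractions — there is no rational-function structure to decompose.


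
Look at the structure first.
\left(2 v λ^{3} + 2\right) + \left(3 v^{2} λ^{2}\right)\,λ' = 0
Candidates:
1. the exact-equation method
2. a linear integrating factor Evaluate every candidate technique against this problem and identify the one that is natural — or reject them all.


Method: the exact-equation method — d/dλ of 2 v λ^{3} + 2 equals d/dv of 3 v^{2} λ^{2}: the form is a total differential of one potential — integrate it exactly.
- the exact-equation method — applicable, and directly so.
- a linear integrating factor: the unknown enters nonlinearly (through a power, a denominator, or a transcendental function), which the linear integrating-factor recipe cannot absorb as-is — any repair would come from a preliminary substitution, not the factor.


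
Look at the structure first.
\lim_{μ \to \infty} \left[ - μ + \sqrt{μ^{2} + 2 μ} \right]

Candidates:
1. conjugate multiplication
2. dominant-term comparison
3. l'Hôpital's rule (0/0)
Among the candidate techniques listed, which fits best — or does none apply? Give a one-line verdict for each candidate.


Diagnosis: conjugate multiplication — an infinity-minus-infinity difference with a surviving radical — multiply by the conjugate to cancel the divergence.
- conjugate multiplication — a fit — the right tool for this form.
- dominant-term comparison: no dominant-degree comparison decides it.
- l'Hôpital's rule (0/0) — no quotient structure at all: the clash is ∞ minus ∞, which rationalizing converts into a tractable ratio.


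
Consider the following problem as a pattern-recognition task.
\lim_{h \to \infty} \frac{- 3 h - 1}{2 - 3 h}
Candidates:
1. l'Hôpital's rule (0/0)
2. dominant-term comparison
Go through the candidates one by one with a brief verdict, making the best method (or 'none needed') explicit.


Diagnosis: dominant-term comparison — divide by the highest power of h present: lower-order terms vanish and the dominant ratio remains.
- l'Hôpital's rule (0/0) — no 0/0 form appears: written as one quotient, top and bottom both grow without bound, and the ratio is decided by their leading terms.
- dominant-term comparison: a fit — the right tool for this form.


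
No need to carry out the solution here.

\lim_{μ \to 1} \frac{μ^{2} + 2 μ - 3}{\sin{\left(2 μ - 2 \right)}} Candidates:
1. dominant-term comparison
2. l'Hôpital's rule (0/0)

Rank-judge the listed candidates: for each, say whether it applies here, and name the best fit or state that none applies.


Technique: l'Hôpital's rule (0/0) — both numerator and denominator vanish at 1: the genuine 0/0 indeterminate that l'Hôpital exists for. Expanding numerator and denominator to first order gives the same value — the rule automates exactly that.
- dominant-term comparison: this is not a rational comparison of growth rates at infinity.
- l'Hôpital's rule (0/0): yes, a natural case for it.


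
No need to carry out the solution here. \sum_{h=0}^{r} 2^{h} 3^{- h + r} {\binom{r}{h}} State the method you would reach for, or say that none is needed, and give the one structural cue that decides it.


Method: the binomial theorem — the summand is term h of a binomial expansion in 2 and 3; the whole sum is a single power.


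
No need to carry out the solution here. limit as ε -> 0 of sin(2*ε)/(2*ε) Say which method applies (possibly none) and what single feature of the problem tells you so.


Diagnosis: l'Hôpital's rule (0/0) — the 0/0 form at 0 is the signature situation for l'Hôpital's rule. The standard small-argument limits would also carry it; the rule is the systematic route.


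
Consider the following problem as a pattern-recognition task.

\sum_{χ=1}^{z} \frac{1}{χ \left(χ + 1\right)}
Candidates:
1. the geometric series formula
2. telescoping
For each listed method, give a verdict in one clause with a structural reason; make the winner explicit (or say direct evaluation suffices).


Verdict: telescoping — the denominator's roots in \frac{1}{χ \left(χ + 1\right)} sit an integer apart: decomposition produces a self-cancelling chain.
- the geometric series formula — the term-to-term ratio changes with the index, so the geometric formula cannot close it.
- telescoping — a fit — the right tool for this form.


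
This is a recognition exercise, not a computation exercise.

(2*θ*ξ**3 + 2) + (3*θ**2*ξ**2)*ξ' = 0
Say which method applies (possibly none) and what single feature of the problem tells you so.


Technique: the exact-equation method — the mixed-partials test passes for 2*θ*ξ**3 + 2 and 3*θ**2*ξ**2, so a potential function exists as presented.


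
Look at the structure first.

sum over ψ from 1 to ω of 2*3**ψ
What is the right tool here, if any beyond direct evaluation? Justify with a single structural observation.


Technique: the geometric series formula — consecutive terms stand in a fixed index-free ratio — the geometric sum formula closes it.


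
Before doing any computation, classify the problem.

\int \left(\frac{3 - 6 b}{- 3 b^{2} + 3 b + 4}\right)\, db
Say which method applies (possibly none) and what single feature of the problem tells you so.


Verdict: u-substitution — gathered as a product, the integrand carries the factor 3 - 6 b — up to a constant, the derivative of the inner expression - 3 b^{2} + 3 b + 4 — so u = - 3 b^{2} + 3 b + 4 collapses the integral.


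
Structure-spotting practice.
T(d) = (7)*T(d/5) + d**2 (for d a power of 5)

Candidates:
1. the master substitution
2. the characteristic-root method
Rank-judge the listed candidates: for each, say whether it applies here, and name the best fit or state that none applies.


Method: the master substitution — index division is the fingerprint: d/5 in the recursive call means substitute d = 5^m.
- the master substitution: yes, a natural case for it.
- the characteristic-root method — a divided-index call is not the fixed-shift linear shape that characteristic roots solve.


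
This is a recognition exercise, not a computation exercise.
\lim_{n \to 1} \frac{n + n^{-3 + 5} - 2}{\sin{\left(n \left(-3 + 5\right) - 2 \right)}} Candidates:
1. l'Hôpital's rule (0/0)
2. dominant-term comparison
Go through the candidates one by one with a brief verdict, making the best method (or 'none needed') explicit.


Technique: l'Hôpital's rule (0/0) — substituting 1 gives 0 over 0; differentiate top and bottom once and re-evaluate. One could equally expand both pieces locally and compare leading terms; the rule does that in one stroke.
- l'Hôpital's rule (0/0): applicable, and directly so.
- dominant-term comparison: no dominant-degree comparison decides it.


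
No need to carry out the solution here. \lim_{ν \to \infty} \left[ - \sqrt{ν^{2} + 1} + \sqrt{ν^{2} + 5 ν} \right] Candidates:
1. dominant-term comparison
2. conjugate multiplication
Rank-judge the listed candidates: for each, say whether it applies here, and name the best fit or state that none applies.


Best approach: conjugate multiplication — the ∞ − ∞ radical form is the exact trigger for the conjugate maneuver.
- dominant-term comparison: no dominant-degree comparison decides it.
- conjugate multiplication: yes — fits the structure here.


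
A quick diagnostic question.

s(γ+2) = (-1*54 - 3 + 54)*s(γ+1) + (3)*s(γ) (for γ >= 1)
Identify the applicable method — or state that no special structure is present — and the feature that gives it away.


Technique: the characteristic-root method — constant coefficients and linearity mean the ansatz r^γ reduces it to solving the characteristic polynomial.


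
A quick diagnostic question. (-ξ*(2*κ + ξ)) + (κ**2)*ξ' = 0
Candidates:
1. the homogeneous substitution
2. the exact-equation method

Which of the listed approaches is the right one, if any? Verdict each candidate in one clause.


Verdict: the homogeneous substitution — the slope is degree-zero homogeneous: the ratio substitution v = ξ/κ collapses it. Rearranged, this also fits the Bernoulli template directly; the homogeneous substitution reads the structure without the rearrangement.
- the homogeneous substitution: applies; the problem has the shape this method handles.
- the exact-equation method: exactness fails on the nose — the mixed partials do not match.


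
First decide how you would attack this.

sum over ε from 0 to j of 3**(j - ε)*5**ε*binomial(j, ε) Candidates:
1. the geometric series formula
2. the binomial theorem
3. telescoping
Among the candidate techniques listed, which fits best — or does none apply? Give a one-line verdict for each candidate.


Technique: the binomial theorem — the binomial coefficients weight matched powers of 5 and 3, which is exactly the expansion of a binomial power.
- the geometric series formula: the term-to-term ratio changes with the index, so the geometric formula cannot close it.
- the binomial theorem — a fit — the right tool for this form.
- telescoping: as presented, consecutive terms share no shifted copy to cancel against — no rewrite is on display to change that.


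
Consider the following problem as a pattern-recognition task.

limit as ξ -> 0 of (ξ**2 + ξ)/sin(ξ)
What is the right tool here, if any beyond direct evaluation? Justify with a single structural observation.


Best approach: l'Hôpital's rule (0/0) — substituting 0 gives 0 over 0; differentiate top and bottom once and re-evaluate. A local series expansion at the point resolves it as well; the rule is the packaged version of that step.


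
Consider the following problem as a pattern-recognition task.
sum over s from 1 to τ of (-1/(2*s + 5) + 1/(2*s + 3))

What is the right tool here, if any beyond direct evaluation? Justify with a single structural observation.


Technique: telescoping — write out three consecutive terms and watch the interior cancel: the advanced copy one term subtracts reappears as the very next term's leading piece, pair after pair.


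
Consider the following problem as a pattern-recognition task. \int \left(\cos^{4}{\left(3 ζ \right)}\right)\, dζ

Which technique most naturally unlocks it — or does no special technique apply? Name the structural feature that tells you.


Method: a trigonometric identity — the even trigonometric power \cos^{4}{\left(3 ζ \right)} reduces by a double-angle identity before any integration is attempted.


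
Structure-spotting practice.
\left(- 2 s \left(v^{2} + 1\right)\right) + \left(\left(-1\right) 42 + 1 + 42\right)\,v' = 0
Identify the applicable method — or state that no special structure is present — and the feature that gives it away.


Diagnosis: separation of variables — all dependence on the two variables factors apart, the defining separable shape.


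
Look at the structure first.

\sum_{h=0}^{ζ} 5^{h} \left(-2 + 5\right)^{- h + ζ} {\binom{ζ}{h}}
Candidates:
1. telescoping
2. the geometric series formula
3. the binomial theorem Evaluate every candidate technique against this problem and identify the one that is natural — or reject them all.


Best approach: the binomial theorem — {\binom{ζ}{h}} weighting matched powers of 5 and (-2 + 5) is the expanded form of (5 + (-2 + 5))^ζ — fold it back up.
- telescoping — neither a shifted-difference shape nor integer-spaced poles are present.
- the geometric series formula — dividing successive terms gives an index-dependent quantity, not a constant.
- the binomial theorem — yes, a natural case for it.


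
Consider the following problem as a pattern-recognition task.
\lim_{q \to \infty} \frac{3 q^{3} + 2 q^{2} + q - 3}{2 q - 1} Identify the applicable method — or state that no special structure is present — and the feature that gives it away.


Diagnosis: dominant-term comparison — growth-rate triage: the leading powers of q decide the limit, everything else is noise. Viewed as a single quotient this is an ∞/∞ form — an at-infinity application of l'Hôpital's rule would also resolve it; comparing leading growth reads the answer without differentiating.


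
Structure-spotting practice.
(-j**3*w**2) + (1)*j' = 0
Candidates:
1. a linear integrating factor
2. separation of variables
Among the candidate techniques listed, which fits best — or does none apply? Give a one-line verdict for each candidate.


Diagnosis: separation of variables — solved for the derivative, the right side factors as w**2 times j**3 — all w-dependence separates from all j-dependence.
- a linear integrating factor — a nonlinear term in the unknown puts this outside the integrating-factor template.
- separation of variables — applies; the problem has the shape this method handles.


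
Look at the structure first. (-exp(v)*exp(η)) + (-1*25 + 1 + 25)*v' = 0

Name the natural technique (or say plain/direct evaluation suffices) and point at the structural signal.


Best approach: separation of variables — a product of single-variable factors, exp(η) and exp(v) — the textbook separable form.


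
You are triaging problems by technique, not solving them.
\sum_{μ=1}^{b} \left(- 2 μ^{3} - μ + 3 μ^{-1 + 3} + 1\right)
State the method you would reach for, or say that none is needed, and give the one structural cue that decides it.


Diagnosis: no special technique — recognize the absence of structure: constant-multiple powers of μ summed plainly, no special method required.


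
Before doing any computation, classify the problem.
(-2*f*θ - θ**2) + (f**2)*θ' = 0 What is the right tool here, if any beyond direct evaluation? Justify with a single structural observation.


Technique: the homogeneous substitution — the slope's numerator and denominator share total degree; set v = θ/f and the equation drops to separable form. A Bernoulli rewrite works here as the equation stands — the homogeneous substitution is the more immediate reading.


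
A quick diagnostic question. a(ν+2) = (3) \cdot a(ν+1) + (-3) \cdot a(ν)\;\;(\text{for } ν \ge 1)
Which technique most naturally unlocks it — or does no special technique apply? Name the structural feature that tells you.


Technique: the characteristic-root method — the recurrence treats every index alike (constant coefficients, no forcing) — precisely the regime where r^ν trials close it.


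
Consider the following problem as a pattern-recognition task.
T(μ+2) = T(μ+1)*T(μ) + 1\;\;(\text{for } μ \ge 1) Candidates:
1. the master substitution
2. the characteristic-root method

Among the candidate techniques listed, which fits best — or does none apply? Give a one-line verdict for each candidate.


Verdict: no special technique — no ansatz, no master substitution, no summation factor survives the nonlinearity here.
- the master substitution: the recursion steps by a constant offset, so exponential reindexing is pointless.
- the characteristic-root method — the recursion is nonlinear in the sequence values, so no linear-modes ansatz applies.


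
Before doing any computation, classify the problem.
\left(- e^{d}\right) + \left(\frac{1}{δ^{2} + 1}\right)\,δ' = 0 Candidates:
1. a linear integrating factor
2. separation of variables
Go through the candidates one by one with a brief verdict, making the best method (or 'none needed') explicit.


Verdict: separation of variables — one side of the product carries the independent variable, the other the unknown — the textbook separation shape.
- a linear integrating factor — the unknown enters nonlinearly (through a power, a denominator, or a transcendental function), which the linear integrating-factor recipe cannot absorb as-is — any repair would come from a preliminary substitution, not the factor.
- separation of variables: applicable, and directly so.


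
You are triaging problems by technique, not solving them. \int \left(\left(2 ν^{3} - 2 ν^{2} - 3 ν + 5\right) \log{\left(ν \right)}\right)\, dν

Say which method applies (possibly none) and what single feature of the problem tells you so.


Technique: integration by parts — the logarithm \log{\left(ν \right)} wants to be differentiated, not integrated; parts makes that legal.


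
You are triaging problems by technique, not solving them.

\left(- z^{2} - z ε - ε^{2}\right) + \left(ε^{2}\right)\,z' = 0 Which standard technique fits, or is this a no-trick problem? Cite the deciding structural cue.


Verdict: the homogeneous substitution — the slope's numerator and denominator have matching total degree, so it depends only on z/ε and the ratio substitution collapses it.


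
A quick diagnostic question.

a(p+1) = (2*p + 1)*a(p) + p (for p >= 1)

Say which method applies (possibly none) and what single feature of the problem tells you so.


Technique: a summation factor — first-order, linear, moving coefficient 2*p + 1: the discrete analogue of an integrating factor handles it.


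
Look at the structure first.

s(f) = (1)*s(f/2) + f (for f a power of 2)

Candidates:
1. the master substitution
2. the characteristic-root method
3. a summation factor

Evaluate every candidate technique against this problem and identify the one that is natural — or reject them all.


Best approach: the master substitution — index division is the fingerprint: f/2 in the recursive call means substitute f = 2^m.
- the master substitution: yes, a natural case for it.
- the characteristic-root method: the recursion divides its index rather than shifting it — outside the constant-shift family the root method covers.
- a summation factor — a divided-index call is outside the fixed-shift first-order family a summation factor normalizes.


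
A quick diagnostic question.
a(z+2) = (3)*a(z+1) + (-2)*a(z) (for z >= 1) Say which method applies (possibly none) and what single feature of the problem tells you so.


Verdict: the characteristic-root method — every coefficient is a fixed number and the forcing is zero — substitute r^z and read off the root equation.


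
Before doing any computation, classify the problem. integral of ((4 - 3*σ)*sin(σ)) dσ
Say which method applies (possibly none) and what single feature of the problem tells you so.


Verdict: integration by parts — a polynomial factor 4 - 3*σ multiplies sin(σ); differentiating 4 - 3*σ lowers its degree while sin(σ) integrates cleanly, so parts wins.


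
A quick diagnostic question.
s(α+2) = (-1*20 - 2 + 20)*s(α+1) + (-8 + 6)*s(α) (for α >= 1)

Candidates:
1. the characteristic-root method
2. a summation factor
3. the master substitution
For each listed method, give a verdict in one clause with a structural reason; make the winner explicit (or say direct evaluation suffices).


Technique: the characteristic-root method — constant coefficients and linearity mean the ansatz r^α reduces it to solving the characteristic polynomial.
- the characteristic-root method: yes, a natural case for it.
- a summation factor — the recurrence reaches back more than one step, outside the first-order family a summation factor normalizes.
- the master substitution: the recursion shifts the index rather than dividing it.


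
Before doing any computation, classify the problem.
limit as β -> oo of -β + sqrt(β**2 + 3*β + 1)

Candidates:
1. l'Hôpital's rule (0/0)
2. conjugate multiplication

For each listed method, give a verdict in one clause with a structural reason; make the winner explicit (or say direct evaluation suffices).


Verdict: conjugate multiplication — an infinity-minus-infinity difference with a surviving radical — multiply by the conjugate to cancel the divergence.
- l'Hôpital's rule (0/0): the expression is a difference driving to ∞ − ∞, not a 0/0 quotient — there is no ratio for the rule to differentiate.
- conjugate multiplication — yes — fits the structure here.


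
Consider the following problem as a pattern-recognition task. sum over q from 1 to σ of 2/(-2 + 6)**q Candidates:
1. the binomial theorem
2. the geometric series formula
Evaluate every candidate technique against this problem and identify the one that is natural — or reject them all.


Verdict: the geometric series formula — consecutive terms stand in a fixed index-free ratio — the geometric sum formula closes it.
- the binomial theorem — the summand does not match any term pattern of an expanded binomial power.
- the geometric series formula — applies; the problem has the shape this method handles.


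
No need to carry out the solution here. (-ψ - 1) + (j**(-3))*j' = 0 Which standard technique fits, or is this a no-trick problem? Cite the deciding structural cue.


Best approach: separation of variables — solved for the derivative, the right side splits multiplicatively into a function of each variable alone — divide and integrate each side. An exactness check succeeds on this form as well — separation and the potential function arrive at the same answer, separation more directly.


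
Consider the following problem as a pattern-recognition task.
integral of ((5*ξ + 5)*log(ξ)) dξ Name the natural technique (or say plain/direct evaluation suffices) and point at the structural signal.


Verdict: integration by parts — a polynomial next to log(ξ): integrate the polynomial, differentiate the log, and the integral simplifies in one pass.


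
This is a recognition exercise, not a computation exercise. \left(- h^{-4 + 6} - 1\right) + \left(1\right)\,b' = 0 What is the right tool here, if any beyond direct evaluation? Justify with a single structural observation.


Best approach: no special technique — the slope is a pure function of h; integrate both sides and be done.


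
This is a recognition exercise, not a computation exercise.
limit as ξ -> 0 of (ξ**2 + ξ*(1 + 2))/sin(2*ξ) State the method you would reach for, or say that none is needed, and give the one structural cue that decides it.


Best approach: l'Hôpital's rule (0/0) — both numerator and denominator vanish at 0: the genuine 0/0 indeterminate that l'Hôpital exists for. The standard small-argument limits would also carry it; the rule is the systematic route.


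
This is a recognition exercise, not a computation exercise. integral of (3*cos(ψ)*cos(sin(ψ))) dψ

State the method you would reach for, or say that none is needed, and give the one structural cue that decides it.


Diagnosis: u-substitution — gathered as a product, the integrand carries the factor 3*cos(ψ) — up to a constant, the derivative of the inner expression sin(ψ) — so u = sin(ψ) collapses the integral.


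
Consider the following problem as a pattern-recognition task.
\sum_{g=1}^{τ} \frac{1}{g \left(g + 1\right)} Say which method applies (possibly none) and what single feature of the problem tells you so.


Method: telescoping — \frac{1}{g \left(g + 1\right)} decomposes into shift-paired simple fractions; the series telescopes to finitely many boundary pieces.


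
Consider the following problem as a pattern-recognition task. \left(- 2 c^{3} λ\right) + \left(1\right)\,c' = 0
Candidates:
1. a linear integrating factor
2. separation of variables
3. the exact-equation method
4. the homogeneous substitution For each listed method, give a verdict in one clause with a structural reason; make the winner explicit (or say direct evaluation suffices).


Best approach: separation of variables — all dependence on the two variables factors apart, the defining separable shape.
- a linear integrating factor — the unknown enters nonlinearly (through a power, a denominator, or a transcendental function), which the linear integrating-factor recipe cannot absorb as-is — any repair would come from a preliminary substitution, not the factor.
- separation of variables — applies; the problem has the shape this method handles.
- the exact-equation method — the mixed-partials test fails on this split — it is not an exact differential as presented.
- the homogeneous substitution: the slope does not depend on the ratio of the variables alone.


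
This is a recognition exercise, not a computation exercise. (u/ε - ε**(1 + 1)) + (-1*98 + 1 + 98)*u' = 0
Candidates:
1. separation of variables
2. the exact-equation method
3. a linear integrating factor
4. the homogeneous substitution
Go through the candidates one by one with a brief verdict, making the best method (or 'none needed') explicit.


Best approach: a linear integrating factor — linear in the unknown with genuine forcing: multiply through by the exponential of the integrated coefficient and the left side closes into one derivative.
- separation of variables — no division isolates the independent variable from the unknown.
- the exact-equation method — the cross partial derivatives disagree, so no single potential exists.
- a linear integrating factor — a fit — the right tool for this form.
- the homogeneous substitution — the slope does not depend on the ratio of the variables alone.


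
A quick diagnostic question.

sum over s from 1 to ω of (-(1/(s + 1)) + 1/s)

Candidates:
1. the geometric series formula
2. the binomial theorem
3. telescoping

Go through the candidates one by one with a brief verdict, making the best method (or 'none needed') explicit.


Best approach: telescoping — write out three consecutive terms and watch the interior cancel: the advanced copy one term subtracts reappears as the very next term's leading piece, pair after pair.
- the geometric series formula: the term-to-term ratio drifts with the index — the one thing the geometric formula cannot absorb.
- the binomial theorem: the summand does not match any term pattern of an expanded binomial power.
- telescoping: yes — fits the structure here.


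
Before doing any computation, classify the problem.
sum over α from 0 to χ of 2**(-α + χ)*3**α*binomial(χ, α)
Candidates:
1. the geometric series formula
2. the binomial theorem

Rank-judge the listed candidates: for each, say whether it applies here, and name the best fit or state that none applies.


Best approach: the binomial theorem — terms weighting binomial(χ, α) against matched powers of 3 and 2 reassemble into (3 + 2)^χ by the binomial theorem.
- the geometric series formula — no single multiplier carries one term to the next throughout the sum.
- the binomial theorem: applies; the problem has the shape this method handles.


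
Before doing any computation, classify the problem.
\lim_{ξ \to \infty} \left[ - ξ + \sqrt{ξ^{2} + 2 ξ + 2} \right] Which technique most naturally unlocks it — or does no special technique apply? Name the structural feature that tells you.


Best approach: conjugate multiplication — an infinity-minus-infinity difference with a surviving radical — multiply by the conjugate to cancel the divergence.


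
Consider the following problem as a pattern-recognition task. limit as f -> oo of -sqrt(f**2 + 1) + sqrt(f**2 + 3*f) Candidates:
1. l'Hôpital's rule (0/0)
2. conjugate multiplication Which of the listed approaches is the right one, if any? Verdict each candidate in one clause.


Method: conjugate multiplication — both pieces blow up but their difference is finite; the conjugate trick rationalizes sqrt(f**2 + 3*f) - sqrt(f**2 + 1).
- l'Hôpital's rule (0/0) — the expression is a difference driving to ∞ − ∞, not a 0/0 quotient — there is no ratio for the rule to differentiate.
- conjugate multiplication — a fit — the right tool for this form.


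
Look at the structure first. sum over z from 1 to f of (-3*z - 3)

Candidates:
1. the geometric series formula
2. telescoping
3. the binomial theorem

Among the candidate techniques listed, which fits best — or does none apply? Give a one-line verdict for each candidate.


Verdict: no special technique — the summand is a plain polynomial in z (expanding first if it arrives factored); standard power-sum formulas evaluate it term by term.
- the geometric series formula: consecutive terms are not related by a fixed multiplier.
- telescoping: computed from the summand as displayed, the partial sums build up without the pairwise collapse telescoping exploits.
- the binomial theorem — the terms lack the binomial-coefficient-weighted complementary-power pattern of an expansion.


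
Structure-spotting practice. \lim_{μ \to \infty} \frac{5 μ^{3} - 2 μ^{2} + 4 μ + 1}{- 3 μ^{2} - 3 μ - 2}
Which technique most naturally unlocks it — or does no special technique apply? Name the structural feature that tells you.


Best approach: dominant-term comparison — at large μ only the top-degree terms survive; compare the leading terms and the limit falls out. Viewed as a single quotient this is an ∞/∞ form — an at-infinity application of l'Hôpital's rule would also resolve it; comparing leading growth reads the answer without differentiating.


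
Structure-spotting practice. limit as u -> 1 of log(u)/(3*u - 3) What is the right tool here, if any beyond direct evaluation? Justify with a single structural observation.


Verdict: l'Hôpital's rule (0/0) — numerator and denominator both vanish at 1 — a genuine 0/0 form, which is exactly when l'Hôpital applies. The standard small-argument limits would also carry it; the rule is the systematic route.


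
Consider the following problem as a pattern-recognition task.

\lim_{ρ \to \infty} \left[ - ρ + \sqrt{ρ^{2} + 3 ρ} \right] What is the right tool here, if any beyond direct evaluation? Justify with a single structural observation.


Diagnosis: conjugate multiplication — the difference \sqrt{ρ^{2} + 3 ρ} - ρ is an ∞ − ∞ stalemate; its conjugate partner breaks the tie.


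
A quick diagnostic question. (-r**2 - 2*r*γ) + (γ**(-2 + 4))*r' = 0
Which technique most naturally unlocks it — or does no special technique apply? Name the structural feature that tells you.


Technique: the homogeneous substitution — the slope's numerator and denominator have matching total degree, so it depends only on r/γ and the ratio substitution collapses it. A Bernoulli rewrite works here as the equation stands — the homogeneous substitution is the more immediate reading.


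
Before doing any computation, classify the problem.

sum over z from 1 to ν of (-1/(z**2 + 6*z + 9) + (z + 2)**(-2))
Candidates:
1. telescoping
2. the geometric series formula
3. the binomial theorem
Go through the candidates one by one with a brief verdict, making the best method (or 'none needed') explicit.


Best approach: telescoping — spot the paired structure — each term adds (z + 2)**(-2) and subtracts its successor value, which the next term restores: the definition of a telescoping chain.
- telescoping: applies; the problem has the shape this method handles.
- the geometric series formula: no single multiplier carries one term to the next throughout the sum.
- the binomial theorem — there is no sum-raised-to-a-power identity hiding in these terms.


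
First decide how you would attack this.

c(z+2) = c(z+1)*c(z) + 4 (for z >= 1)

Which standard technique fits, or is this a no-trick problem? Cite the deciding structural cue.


Method: no special technique — the map from one term to the next is curved, not linear, so linear closed-form machinery does not attach.


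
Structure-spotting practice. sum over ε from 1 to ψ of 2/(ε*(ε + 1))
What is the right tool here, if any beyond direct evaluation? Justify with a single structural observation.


Best approach: telescoping — after splitting 2/(ε*(ε + 1)) into partial fractions, the pieces are shifted copies of one function and cancel telescopically.


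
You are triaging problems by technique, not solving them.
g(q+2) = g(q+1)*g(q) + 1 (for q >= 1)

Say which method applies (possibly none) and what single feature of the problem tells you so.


Diagnosis: no special technique — the unknown enters the rule nonlinearly, not as a weighted sum — no linear method is even well-posed.


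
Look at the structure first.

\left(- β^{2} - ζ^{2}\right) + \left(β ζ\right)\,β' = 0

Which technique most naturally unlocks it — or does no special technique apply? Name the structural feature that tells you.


Verdict: the homogeneous substitution — the slope's numerator and denominator have matching total degree, so it depends only on β/ζ and the ratio substitution collapses it. A Bernoulli rewrite works here as the equation stands — the homogeneous substitution is the more immediate reading.


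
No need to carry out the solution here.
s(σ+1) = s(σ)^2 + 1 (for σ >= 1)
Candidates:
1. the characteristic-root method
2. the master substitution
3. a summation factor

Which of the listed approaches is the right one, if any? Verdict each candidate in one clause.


Diagnosis: no special technique — the unknown sequence enters the update nonlinearly, so no linear method fits the recurrence as written — direct iteration remains.
- the characteristic-root method — the recursion is nonlinear in the sequence values, so no linear-modes ansatz applies.
- the master substitution: no fixed divisor shrinks the index between calls.
- a summation factor: no summation factor applies — the rule is not linear in the sequence values.


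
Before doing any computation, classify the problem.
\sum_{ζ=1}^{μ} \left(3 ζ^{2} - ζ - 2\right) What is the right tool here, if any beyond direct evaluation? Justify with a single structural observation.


Diagnosis: no special technique — with only polynomial terms in ζ present, the classical sum-of-powers identities are all you need.


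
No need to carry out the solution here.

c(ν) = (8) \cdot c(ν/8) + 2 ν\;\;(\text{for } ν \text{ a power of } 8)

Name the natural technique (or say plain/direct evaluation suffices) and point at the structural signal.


Verdict: the master substitution — the argument shrinks by the factor 8, so measure the index on a logarithmic scale and the recursion becomes a shift.


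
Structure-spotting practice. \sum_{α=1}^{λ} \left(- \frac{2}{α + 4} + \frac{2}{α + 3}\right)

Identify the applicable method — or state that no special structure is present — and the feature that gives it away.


Diagnosis: telescoping — the piece each term subtracts is \frac{2}{α + 3} advanced by one index, and it reappears with a plus sign leading the following term — the sum collapses to its boundary terms.
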